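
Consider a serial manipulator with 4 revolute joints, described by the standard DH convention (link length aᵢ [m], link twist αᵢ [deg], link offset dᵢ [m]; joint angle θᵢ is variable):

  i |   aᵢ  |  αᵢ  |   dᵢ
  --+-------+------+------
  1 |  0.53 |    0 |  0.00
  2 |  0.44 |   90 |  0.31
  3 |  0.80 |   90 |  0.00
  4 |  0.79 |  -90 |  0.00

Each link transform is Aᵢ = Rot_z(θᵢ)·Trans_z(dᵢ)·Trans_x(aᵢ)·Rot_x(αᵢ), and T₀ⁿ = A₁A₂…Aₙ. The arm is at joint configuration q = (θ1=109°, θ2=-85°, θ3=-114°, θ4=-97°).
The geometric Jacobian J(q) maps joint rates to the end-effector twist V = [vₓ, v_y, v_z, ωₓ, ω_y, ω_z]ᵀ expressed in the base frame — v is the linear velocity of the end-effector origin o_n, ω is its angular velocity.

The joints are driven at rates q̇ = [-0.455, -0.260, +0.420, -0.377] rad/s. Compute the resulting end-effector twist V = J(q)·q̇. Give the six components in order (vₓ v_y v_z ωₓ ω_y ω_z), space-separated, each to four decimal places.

1.1562 0.3317 0.1498 0.4855 -0.2436 -0.8683

o_n = [-0.3510, 1.2800, -0.3329]
J₁: ẑ×o_n = [-1.2800, -0.3510, 0.0000], ω = ẑ
J2: z=[0.0000, 0.0000, 1.0000] o=[-0.1726, 0.5011, 0.0000] → [-0.7789, -0.1785, 0.0000, 0.0000, 0.0000, 1.0000]
J3: z=[0.4067, -0.9135, 0.0000] o=[0.2294, 0.6801, 0.3100] → [0.5873, 0.2615, -0.2862, 0.4067, -0.9135, 0.0000]
J4: z=[-0.8346, -0.3716, 0.4067] o=[-0.0678, 0.5477, -0.4208] → [-0.3305, -0.0418, -0.7163, -0.8346, -0.3716, 0.4067]
V = J·q̇ = [1.1562, 0.3317, 0.1498, 0.4855, -0.2436, -0.8683]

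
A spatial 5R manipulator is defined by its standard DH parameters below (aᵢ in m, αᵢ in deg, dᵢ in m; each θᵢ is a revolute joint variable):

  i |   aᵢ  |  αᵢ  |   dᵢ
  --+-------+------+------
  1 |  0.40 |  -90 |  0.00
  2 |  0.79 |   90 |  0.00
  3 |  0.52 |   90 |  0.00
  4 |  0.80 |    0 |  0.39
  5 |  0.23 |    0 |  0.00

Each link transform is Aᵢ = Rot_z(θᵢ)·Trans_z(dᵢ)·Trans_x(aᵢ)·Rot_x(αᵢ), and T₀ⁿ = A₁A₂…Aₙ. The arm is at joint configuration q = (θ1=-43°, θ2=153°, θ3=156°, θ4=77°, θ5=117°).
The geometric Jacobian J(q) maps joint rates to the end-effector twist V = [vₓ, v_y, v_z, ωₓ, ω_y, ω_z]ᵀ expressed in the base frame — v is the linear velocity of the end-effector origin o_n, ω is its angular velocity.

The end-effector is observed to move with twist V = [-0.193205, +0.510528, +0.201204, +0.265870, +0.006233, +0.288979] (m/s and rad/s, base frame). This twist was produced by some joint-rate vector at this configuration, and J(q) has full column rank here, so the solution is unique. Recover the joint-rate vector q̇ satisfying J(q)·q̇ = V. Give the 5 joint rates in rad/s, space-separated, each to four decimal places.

-0.0930 0.9560 -0.2540 -0.6800 -0.1630

o_n = [0.5738, 0.2172, -0.8779]
J₁: ẑ×o_n = [-0.2172, 0.5738, 0.0000], ω = ẑ
J2: z=[0.6820, 0.7314, 0.0000] o=[0.2925, -0.2728, 0.0000] → [-0.6420, 0.5987, 0.1285, 0.6820, 0.7314, 0.0000]
J3: z=[0.3320, -0.3096, -0.8910] o=[-0.2223, 0.2073, -0.3587] → [0.1697, -0.5369, 0.2498, 0.3320, -0.3096, -0.8910]
J4: z=[0.3580, 0.9153, -0.1847] o=[0.2315, 0.0733, -0.1430] → [-0.6461, 0.1999, -0.2617, 0.3580, 0.9153, -0.1847]
J5: z=[0.3580, 0.9153, -0.1847] o=[0.7870, 0.1425, -0.8349] → [-0.0255, 0.0548, 0.2219, 0.3580, 0.9153, -0.1847]
q̇ = J⁺·V = [-0.0930, 0.9560, -0.2540, -0.6800, -0.1630]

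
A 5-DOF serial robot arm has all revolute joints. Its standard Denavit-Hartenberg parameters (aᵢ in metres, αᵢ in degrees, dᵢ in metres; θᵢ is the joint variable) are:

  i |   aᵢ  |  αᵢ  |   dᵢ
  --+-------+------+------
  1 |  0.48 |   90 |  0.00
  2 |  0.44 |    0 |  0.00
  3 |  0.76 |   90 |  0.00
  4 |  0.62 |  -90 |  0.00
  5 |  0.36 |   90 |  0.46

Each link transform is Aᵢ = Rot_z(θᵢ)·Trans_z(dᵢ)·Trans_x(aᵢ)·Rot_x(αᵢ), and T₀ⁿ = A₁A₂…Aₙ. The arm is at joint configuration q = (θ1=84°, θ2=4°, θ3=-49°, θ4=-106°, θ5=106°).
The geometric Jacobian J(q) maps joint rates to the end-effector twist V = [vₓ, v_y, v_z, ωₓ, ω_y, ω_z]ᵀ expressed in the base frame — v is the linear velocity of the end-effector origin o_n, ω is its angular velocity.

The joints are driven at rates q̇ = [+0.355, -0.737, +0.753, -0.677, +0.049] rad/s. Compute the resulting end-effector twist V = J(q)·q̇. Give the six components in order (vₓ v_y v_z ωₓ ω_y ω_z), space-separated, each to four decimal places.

-0.9115 -0.3994 -0.0140 0.0560 0.5090 0.8004

o_n = [-0.4241, 1.9673, -0.4732]
J₁: ẑ×o_n = [-1.9673, -0.4241, 0.0000], ω = ẑ
J2: z=[0.9945, -0.1045, 0.0000] o=[0.0502, 0.4774, 0.0000] → [0.0495, 0.4706, 1.4322, 0.9945, -0.1045, 0.0000]
J3: z=[0.9945, -0.1045, 0.0000] o=[0.0961, 0.9139, 0.0307] → [0.0527, 0.5011, 0.9933, 0.9945, -0.1045, 0.0000]
J4: z=[-0.0739, -0.7032, -0.7071] o=[0.1522, 1.4484, -0.5067] → [0.3434, 0.4100, -0.4436, -0.0739, -0.7032, -0.7071]
J5: z=[-0.2031, 0.7048, -0.6797] o=[-0.4531, 1.3905, -0.3859] → [0.3305, -0.0375, -0.1376, -0.2031, 0.7048, -0.6797]
V = J·q̇ = [-0.9115, -0.3994, -0.0140, 0.0560, 0.5090, 0.8004]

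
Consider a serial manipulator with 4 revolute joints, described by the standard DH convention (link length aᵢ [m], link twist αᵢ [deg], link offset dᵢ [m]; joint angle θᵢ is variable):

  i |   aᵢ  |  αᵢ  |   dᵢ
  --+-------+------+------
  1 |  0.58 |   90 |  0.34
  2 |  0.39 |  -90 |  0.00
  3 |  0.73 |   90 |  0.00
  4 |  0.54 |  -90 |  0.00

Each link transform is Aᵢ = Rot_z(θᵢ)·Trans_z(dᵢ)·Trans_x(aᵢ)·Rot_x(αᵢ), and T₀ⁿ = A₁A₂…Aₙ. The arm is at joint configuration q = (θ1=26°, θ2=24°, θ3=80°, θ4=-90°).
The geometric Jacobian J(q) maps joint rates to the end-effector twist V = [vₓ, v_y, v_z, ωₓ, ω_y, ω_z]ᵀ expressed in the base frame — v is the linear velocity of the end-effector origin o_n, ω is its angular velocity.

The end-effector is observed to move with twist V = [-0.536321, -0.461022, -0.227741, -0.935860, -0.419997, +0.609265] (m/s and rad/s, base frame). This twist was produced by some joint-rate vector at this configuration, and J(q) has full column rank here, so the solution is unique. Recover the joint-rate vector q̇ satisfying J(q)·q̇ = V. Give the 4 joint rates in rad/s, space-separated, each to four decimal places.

o_n = [0.8279, 1.2036, 0.0569]
J₁: ẑ×o_n = [-1.2036, 0.8279, 0.0000], ω = ẑ
J2: z=[0.4384, -0.8988, 0.0000] o=[0.5213, 0.2543, 0.3400] → [0.2545, 0.1241, 0.6917, 0.4384, -0.8988, 0.0000]
J3: z=[-0.3656, -0.1783, 0.9135] o=[0.8415, 0.4104, 0.4986] → [-0.6459, -0.1740, -0.2924, -0.3656, -0.1783, 0.9135]
J4: z=[0.8847, 0.2383, 0.4006] o=[0.6305, 1.1074, 0.5502] → [-0.1561, 0.5155, 0.0381, 0.8847, 0.2383, 0.4006]
q̇ = J⁺·V = [0.0740, 0.0940, 0.9060, -0.7300]

0.0740 0.0940 0.9060 -0.7300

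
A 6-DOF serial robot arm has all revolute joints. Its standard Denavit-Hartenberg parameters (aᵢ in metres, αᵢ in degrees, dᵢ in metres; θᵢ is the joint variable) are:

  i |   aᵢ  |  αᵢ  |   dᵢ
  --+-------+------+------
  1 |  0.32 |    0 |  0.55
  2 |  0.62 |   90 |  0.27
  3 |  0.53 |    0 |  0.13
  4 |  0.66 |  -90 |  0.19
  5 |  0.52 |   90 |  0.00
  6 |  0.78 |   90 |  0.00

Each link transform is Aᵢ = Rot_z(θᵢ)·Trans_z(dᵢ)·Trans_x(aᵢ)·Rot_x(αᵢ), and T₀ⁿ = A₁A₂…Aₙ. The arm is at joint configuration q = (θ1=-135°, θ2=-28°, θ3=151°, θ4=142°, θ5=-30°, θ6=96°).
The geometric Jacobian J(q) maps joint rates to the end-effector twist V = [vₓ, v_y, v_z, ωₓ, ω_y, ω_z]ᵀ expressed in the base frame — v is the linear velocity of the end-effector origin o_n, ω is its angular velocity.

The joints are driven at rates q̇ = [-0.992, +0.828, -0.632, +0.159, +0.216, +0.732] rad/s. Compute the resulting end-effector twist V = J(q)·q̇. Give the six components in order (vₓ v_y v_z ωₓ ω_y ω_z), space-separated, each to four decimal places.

0.2650 0.2104 0.1488 -0.1004 0.1376 0.2573

o_n = [-1.6049, -0.0839, 0.4230]
J₁: ẑ×o_n = [0.0839, -1.6049, 0.0000], ω = ẑ
J2: z=[0.0000, 0.0000, 1.0000] o=[-0.2263, -0.2263, 0.5500] → [-0.1424, -1.3786, 0.0000, 0.0000, 0.0000, 1.0000]
J3: z=[-0.2924, 0.9563, 0.0000] o=[-0.8192, -0.4075, 0.8200] → [-0.3797, -0.1161, 0.6568, -0.2924, 0.9563, 0.0000]
J4: z=[-0.2924, 0.9563, 0.0000] o=[-0.4139, -0.1477, 1.0769] → [-0.6254, -0.1912, 1.1203, -0.2924, 0.9563, 0.0000]
J5: z=[-0.8803, -0.2691, 0.3907] o=[-0.7161, -0.0414, 0.4694] → [0.0291, -0.3882, -0.2018, -0.8803, -0.2691, 0.3907]
J6: z=[-0.0664, 0.8853, 0.4603] o=[-0.9604, 0.1558, 0.0549] → [0.4362, -0.2722, 0.5865, -0.0664, 0.8853, 0.4603]
V = J·q̇ = [0.2650, 0.2104, 0.1488, -0.1004, 0.1376, 0.2573]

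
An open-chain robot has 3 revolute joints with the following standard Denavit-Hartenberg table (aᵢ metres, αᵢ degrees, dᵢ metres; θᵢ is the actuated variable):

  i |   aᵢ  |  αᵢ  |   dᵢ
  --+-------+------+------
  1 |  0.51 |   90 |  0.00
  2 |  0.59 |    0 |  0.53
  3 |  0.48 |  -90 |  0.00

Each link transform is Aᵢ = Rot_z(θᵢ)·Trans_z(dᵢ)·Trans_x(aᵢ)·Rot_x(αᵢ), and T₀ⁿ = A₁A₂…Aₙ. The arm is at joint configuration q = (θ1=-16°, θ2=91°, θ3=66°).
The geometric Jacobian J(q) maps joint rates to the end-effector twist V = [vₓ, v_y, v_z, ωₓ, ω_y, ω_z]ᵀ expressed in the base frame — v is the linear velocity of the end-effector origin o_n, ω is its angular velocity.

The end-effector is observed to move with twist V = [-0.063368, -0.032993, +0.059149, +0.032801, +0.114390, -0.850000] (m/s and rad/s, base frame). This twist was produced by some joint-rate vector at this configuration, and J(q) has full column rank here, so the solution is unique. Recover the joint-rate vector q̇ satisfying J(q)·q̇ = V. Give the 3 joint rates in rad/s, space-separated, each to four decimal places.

-0.8500 -0.6380 0.5190

o_n = [-0.0905, -0.5254, 0.7775]
J₁: ẑ×o_n = [0.5254, -0.0905, 0.0000], ω = ẑ
J2: z=[-0.2756, -0.9613, 0.0000] o=[0.4902, -0.1406, 0.0000] → [-0.7473, 0.2143, -0.4521, -0.2756, -0.9613, 0.0000]
J3: z=[-0.2756, -0.9613, 0.0000] o=[0.3343, -0.6472, 0.5899] → [-0.1803, 0.0517, -0.4418, -0.2756, -0.9613, 0.0000]
q̇ = J⁺·V = [-0.8500, -0.6380, 0.5190]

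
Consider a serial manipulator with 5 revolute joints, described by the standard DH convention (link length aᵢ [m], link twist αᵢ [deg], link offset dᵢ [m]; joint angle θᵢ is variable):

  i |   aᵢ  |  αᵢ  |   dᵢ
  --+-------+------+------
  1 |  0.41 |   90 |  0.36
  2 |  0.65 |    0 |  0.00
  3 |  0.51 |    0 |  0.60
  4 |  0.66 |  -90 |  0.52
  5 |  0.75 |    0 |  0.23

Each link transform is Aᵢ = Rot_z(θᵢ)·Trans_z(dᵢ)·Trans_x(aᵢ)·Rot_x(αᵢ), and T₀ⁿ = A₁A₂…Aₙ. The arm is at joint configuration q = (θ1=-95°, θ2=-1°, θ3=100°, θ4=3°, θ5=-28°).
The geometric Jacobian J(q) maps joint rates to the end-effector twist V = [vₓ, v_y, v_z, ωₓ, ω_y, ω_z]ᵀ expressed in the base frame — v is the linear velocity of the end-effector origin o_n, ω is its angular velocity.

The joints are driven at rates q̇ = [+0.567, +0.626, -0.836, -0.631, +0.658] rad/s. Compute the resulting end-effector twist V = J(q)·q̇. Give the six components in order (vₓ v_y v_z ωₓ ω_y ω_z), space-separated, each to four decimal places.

0.5357 -2.0012 1.0706 0.8939 0.5679 0.4302

o_n = [-1.5084, -0.3501, 2.0979]
J₁: ẑ×o_n = [0.3501, -1.5084, 0.0000], ω = ẑ
J2: z=[-0.9962, 0.0872, 0.0000] o=[-0.0357, -0.4084, 0.3600] → [0.1515, 1.7313, 0.0702, -0.9962, 0.0872, 0.0000]
J3: z=[-0.9962, 0.0872, 0.0000] o=[-0.0924, -1.0559, 0.3487] → [0.1525, 1.7426, -0.5797, -0.9962, 0.0872, 0.0000]
J4: z=[-0.9962, 0.0872, 0.0000] o=[-0.6831, -0.9241, 0.8524] → [0.1086, 1.2408, -0.4999, -0.9962, 0.0872, 0.0000]
J5: z=[0.0853, 0.9744, -0.2079] o=[-1.1892, -0.7421, 1.4980] → [0.6661, 0.0152, 0.3444, 0.0853, 0.9744, -0.2079]
V = J·q̇ = [0.5357, -2.0012, 1.0706, 0.8939, 0.5679, 0.4302]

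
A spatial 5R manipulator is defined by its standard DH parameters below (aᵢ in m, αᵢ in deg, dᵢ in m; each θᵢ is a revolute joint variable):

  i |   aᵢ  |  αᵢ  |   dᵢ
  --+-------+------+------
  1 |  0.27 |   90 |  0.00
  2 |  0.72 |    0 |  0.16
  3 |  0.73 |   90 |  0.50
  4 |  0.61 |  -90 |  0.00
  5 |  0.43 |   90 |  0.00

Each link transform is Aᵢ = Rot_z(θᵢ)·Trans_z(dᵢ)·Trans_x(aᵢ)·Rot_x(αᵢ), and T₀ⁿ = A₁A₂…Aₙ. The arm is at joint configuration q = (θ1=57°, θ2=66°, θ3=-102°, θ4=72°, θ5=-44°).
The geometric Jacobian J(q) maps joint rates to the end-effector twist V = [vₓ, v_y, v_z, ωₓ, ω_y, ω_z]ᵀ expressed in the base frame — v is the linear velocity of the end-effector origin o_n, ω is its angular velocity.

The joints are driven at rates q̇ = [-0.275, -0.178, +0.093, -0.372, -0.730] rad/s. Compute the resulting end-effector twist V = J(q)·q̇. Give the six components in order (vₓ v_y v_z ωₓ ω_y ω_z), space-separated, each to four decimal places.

o_n = [1.9445, 0.1772, -0.1800]
J₁: ẑ×o_n = [-0.1772, 1.9445, 0.0000], ω = ẑ
J2: z=[0.8387, -0.5446, 0.0000] o=[0.1471, 0.2264, 0.0000] → [0.0980, 0.1509, 0.9377, 0.8387, -0.5446, 0.0000]
J3: z=[0.8387, -0.5446, 0.0000] o=[0.4407, 0.3849, 0.6578] → [0.4563, 0.7026, 0.6448, 0.8387, -0.5446, 0.0000]
J4: z=[-0.3201, -0.4930, -0.8090] o=[1.1817, 0.6079, 0.2287] → [-0.1470, -0.7479, 0.5139, -0.3201, -0.4930, -0.8090]
J5: z=[-0.1599, -0.8136, 0.5590] o=[1.7513, 0.4198, 0.1179] → [0.3779, 0.0604, 0.1960, -0.1599, -0.8136, 0.5590]
V = J·q̇ = [-0.1475, -0.2621, -0.4412, 0.1645, 0.8236, -0.3821]

-0.1475 -0.2621 -0.4412 0.1645 0.8236 -0.3821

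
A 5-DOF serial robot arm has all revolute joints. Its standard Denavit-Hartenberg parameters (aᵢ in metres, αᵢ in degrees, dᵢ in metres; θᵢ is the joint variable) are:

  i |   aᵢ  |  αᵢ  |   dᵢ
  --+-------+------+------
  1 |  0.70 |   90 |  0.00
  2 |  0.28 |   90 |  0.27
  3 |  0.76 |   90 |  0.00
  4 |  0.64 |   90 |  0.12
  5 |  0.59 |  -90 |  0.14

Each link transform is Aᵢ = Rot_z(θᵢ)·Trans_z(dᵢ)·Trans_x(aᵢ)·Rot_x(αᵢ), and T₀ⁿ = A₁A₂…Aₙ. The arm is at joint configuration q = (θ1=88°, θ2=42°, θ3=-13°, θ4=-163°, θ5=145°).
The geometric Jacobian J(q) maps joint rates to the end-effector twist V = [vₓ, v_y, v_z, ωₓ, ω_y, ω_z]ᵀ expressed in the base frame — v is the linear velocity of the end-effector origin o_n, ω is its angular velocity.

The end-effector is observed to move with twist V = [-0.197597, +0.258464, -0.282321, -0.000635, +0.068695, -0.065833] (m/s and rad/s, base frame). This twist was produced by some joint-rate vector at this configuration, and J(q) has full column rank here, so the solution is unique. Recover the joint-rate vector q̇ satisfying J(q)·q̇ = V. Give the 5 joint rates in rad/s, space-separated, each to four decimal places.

o_n = [-0.2591, 1.3124, 0.4240]
J₁: ẑ×o_n = [-1.3124, -0.2591, 0.0000], ω = ẑ
J2: z=[0.9994, -0.0349, 0.0000] o=[0.0244, 0.6996, 0.0000] → [-0.0148, -0.4238, 0.6025, 0.9994, -0.0349, 0.0000]
J3: z=[0.0234, 0.6687, -0.7431] o=[0.3015, 0.8981, 0.1874] → [0.4661, 0.4111, 0.3846, 0.0234, 0.6687, -0.7431]
J4: z=[-0.9796, -0.1331, -0.1505] o=[0.1499, 1.4541, 0.6829] → [0.0131, -0.1920, 0.0844, -0.9796, -0.1331, -0.1505]
J5: z=[0.0807, 0.4256, -0.9013] o=[0.1501, 0.8652, 0.4048] → [0.4112, 0.3672, 0.2102, 0.0807, 0.4256, -0.9013]
q̇ = J⁺·V = [0.2240, -0.3860, -0.4760, -0.3410, 0.7710]

0.2240 -0.3860 -0.4760 -0.3410 0.7710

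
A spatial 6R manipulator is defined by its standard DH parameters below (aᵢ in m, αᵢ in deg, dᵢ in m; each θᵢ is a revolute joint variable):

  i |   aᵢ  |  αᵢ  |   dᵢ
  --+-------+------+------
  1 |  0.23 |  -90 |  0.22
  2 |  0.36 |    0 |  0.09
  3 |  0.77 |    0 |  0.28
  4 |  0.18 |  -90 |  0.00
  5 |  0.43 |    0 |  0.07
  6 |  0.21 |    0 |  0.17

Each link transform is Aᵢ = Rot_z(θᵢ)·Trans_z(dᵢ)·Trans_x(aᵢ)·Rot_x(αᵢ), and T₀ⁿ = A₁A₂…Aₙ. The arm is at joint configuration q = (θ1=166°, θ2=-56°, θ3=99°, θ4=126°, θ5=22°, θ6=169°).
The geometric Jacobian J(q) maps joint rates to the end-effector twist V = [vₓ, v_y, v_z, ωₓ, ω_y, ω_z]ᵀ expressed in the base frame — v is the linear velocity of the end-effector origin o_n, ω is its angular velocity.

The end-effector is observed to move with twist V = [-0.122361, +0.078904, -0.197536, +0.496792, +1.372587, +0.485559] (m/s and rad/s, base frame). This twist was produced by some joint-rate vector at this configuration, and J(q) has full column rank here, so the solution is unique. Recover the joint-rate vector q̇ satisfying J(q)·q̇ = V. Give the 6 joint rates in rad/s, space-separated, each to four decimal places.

-0.2860 -0.1150 -0.5590 -0.7780 0.1060 0.6800

o_n = [-0.6259, -0.1006, 0.1578]
J₁: ẑ×o_n = [0.1006, -0.6259, 0.0000], ω = ẑ
J2: z=[-0.2419, -0.9703, 0.0000] o=[-0.2232, 0.0556, 0.2200] → [0.0603, -0.0150, -0.3530, -0.2419, -0.9703, 0.0000]
J3: z=[-0.2419, -0.9703, 0.0000] o=[-0.4403, 0.0170, 0.5185] → [0.3499, -0.0872, -0.1516, -0.2419, -0.9703, 0.0000]
J4: z=[-0.2419, -0.9703, 0.0000] o=[-1.0544, -0.1184, -0.0067] → [-0.1596, 0.0398, 0.4115, -0.2419, -0.9703, 0.0000]
J5: z=[0.1851, -0.0462, 0.9816] o=[-0.8830, -0.1612, -0.0410] → [-0.0687, 0.2156, 0.0231, 0.1851, -0.0462, 0.9816]
J6: z=[0.1851, -0.0462, 0.9816] o=[-0.4513, -0.1028, -0.0484] → [-0.0117, -0.2095, -0.0076, 0.1851, -0.0462, 0.9816]
q̇ = J⁺·V = [-0.2860, -0.1150, -0.5590, -0.7780, 0.1060, 0.6800]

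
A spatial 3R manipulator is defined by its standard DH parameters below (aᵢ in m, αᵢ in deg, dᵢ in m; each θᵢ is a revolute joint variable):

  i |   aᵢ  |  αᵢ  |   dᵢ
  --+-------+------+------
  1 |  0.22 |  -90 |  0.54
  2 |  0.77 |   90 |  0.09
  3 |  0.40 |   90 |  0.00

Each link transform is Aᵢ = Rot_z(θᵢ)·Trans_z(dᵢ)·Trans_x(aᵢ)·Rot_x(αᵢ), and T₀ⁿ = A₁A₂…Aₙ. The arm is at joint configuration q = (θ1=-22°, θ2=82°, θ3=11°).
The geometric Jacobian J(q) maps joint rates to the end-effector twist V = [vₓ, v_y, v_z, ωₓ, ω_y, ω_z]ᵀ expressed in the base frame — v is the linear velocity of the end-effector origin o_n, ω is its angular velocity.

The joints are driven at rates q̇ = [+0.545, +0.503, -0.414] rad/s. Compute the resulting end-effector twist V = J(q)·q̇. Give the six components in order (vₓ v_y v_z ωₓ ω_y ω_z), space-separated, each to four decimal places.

-0.5999 0.2915 -0.1127 -0.1917 0.6200 0.4874

o_n = [0.4163, 0.0112, -0.6113]
J₁: ẑ×o_n = [-0.0112, 0.4163, 0.0000], ω = ẑ
J2: z=[0.3746, 0.9272, 0.0000] o=[0.2040, -0.0824, 0.5400] → [-1.0675, 0.4313, -0.1618, 0.3746, 0.9272, 0.0000]
J3: z=[0.9182, -0.3710, 0.1392] o=[0.3371, -0.0391, -0.2225] → [0.1372, 0.3680, 0.0756, 0.9182, -0.3710, 0.1392]
V = J·q̇ = [-0.5999, 0.2915, -0.1127, -0.1917, 0.6200, 0.4874]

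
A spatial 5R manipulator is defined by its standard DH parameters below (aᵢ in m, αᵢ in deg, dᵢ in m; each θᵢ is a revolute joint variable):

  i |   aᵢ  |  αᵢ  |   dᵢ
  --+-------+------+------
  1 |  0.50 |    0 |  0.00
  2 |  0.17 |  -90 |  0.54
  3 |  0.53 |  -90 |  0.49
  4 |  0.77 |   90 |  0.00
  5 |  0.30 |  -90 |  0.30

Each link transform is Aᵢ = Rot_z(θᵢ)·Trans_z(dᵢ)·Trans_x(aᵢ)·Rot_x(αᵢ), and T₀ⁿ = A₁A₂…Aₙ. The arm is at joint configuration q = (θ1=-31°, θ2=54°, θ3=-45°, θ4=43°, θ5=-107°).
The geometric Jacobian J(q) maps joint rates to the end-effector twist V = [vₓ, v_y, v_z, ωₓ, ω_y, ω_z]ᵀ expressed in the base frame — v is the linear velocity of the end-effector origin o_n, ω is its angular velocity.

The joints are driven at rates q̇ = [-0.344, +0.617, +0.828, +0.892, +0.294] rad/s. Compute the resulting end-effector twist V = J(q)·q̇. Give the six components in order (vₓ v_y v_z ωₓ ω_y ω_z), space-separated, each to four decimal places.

o_n = [1.1059, 0.2952, 1.6151]
J₁: ẑ×o_n = [-0.2952, 1.1059, 0.0000], ω = ẑ
J2: z=[0.0000, 0.0000, 1.0000] o=[0.4286, -0.2575, 0.0000] → [-0.5527, 0.6773, 0.0000, 0.0000, 0.0000, 1.0000]
J3: z=[-0.3907, 0.9205, 0.0000] o=[0.5851, -0.1911, 0.5400] → [0.9897, 0.4201, -0.6694, -0.3907, 0.9205, 0.0000]
J4: z=[0.6509, 0.2763, -0.7071] o=[0.7386, 0.4064, 0.9148] → [0.1149, -0.7156, -0.1739, 0.6509, 0.2763, -0.7071]
J5: z=[0.1581, 0.8616, 0.4822] o=[1.3103, 0.0786, 1.3130] → [0.1559, -0.1464, 0.2104, 0.1581, 0.8616, 0.4822]
V = J·q̇ = [0.7283, -0.2960, -0.6475, 0.3036, 1.2620, -0.2160]

0.7283 -0.2960 -0.6475 0.3036 1.2620 -0.2160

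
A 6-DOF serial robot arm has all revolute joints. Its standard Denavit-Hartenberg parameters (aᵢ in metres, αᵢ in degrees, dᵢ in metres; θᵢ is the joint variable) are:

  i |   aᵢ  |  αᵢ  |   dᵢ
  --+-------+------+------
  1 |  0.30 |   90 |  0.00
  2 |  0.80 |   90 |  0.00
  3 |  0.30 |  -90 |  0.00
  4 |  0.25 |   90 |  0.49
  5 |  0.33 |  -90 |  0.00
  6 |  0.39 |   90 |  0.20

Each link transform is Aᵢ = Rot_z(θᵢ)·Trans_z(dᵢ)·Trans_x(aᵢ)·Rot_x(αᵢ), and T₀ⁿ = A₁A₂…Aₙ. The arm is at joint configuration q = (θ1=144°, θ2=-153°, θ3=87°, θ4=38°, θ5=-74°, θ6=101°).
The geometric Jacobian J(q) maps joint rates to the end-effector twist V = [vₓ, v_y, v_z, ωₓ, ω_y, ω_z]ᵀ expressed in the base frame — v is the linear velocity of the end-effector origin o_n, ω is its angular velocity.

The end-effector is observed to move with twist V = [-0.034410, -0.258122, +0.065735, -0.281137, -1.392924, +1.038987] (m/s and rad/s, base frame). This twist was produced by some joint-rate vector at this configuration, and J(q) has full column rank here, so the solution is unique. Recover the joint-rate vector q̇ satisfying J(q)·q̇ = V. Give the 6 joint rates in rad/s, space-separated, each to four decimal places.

o_n = [0.1934, 0.4569, -0.7886]
J₁: ẑ×o_n = [-0.4569, 0.1934, 0.0000], ω = ẑ
J2: z=[0.5878, 0.8090, 0.0000] o=[-0.2427, 0.1763, 0.0000] → [-0.6380, 0.4635, -0.1879, 0.5878, 0.8090, 0.0000]
J3: z=[0.3673, -0.2668, 0.8910] o=[0.3340, -0.2426, -0.3632] → [-0.5098, 0.0310, 0.2194, 0.3673, -0.2668, 0.8910]
J4: z=[-0.6891, 0.5653, 0.4534] o=[0.5214, -0.0085, -0.3703] → [-0.4475, -0.4369, -0.1353, -0.6891, 0.5653, 0.4534]
J5: z=[0.6740, 0.2702, 0.6875] o=[0.2503, 0.4634, -0.2900] → [-0.1303, 0.2970, 0.0110, 0.6740, 0.2702, 0.6875]
J6: z=[0.0659, 0.9050, -0.4203] o=[0.4931, 0.3549, -0.4854] → [-0.2315, 0.1459, 0.2779, 0.0659, 0.9050, -0.4203]
q̇ = J⁺·V = [0.5510, -0.4410, 0.7090, -0.1620, -0.5180, -0.6800]

0.5510 -0.4410 0.7090 -0.1620 -0.5180 -0.6800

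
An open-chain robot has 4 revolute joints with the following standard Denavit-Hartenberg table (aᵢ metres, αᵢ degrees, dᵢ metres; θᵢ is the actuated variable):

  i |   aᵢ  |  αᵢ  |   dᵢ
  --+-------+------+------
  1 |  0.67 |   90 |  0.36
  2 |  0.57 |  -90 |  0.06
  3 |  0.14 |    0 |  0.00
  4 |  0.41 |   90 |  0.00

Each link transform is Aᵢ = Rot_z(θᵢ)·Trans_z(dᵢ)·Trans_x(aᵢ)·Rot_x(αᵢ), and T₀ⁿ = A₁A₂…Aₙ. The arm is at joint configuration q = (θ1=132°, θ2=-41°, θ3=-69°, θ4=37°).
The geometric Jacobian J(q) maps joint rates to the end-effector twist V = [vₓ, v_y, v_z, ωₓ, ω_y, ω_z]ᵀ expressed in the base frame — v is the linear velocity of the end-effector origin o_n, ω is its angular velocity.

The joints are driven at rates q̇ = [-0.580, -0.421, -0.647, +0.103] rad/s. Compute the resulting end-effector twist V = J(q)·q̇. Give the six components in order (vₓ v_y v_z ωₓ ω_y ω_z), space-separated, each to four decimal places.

1.2079 0.2036 -0.1745 -0.0741 -0.5469 -0.9906

o_n = [-0.6339, 1.3137, -0.2750]
J₁: ẑ×o_n = [-1.3137, -0.6339, 0.0000], ω = ẑ
J2: z=[0.7431, 0.6691, 0.0000] o=[-0.4483, 0.4979, 0.3600] → [-0.4249, 0.4719, 0.7305, 0.7431, 0.6691, 0.0000]
J3: z=[-0.4390, 0.4875, 0.7547] o=[-0.6916, 0.8577, -0.0140] → [-0.4714, -0.0711, -0.2283, -0.4390, 0.4875, 0.7547]
J4: z=[-0.4390, 0.4875, 0.7547] o=[-0.6198, 0.9733, -0.0469] → [-0.3681, -0.1108, -0.1425, -0.4390, 0.4875, 0.7547]
V = J·q̇ = [1.2079, 0.2036, -0.1745, -0.0741, -0.5469, -0.9906]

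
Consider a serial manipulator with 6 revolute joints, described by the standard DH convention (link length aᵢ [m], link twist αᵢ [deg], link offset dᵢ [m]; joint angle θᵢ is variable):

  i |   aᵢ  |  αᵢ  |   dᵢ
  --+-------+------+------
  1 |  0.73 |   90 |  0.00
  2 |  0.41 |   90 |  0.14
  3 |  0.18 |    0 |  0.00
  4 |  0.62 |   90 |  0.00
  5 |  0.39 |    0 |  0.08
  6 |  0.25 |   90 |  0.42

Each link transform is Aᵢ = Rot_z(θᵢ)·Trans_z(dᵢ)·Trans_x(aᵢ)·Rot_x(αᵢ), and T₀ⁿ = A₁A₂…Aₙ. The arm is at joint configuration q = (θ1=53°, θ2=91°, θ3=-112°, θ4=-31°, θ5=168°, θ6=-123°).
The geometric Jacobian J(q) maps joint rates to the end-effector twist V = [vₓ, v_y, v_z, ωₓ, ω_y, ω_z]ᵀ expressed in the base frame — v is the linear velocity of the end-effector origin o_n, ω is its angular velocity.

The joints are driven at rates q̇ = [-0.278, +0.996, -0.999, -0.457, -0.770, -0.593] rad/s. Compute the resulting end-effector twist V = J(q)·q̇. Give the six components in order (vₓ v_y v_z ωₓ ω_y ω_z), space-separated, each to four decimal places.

1.0484 -0.4064 0.0713 -0.9586 -1.1184 0.5167

o_n = [0.6954, 0.7192, -0.2855]
J₁: ẑ×o_n = [-0.7192, 0.6954, 0.0000], ω = ẑ
J2: z=[0.7986, -0.6018, 0.0000] o=[0.4393, 0.5830, 0.0000] → [0.1718, 0.2280, 0.2629, 0.7986, -0.6018, 0.0000]
J3: z=[0.6017, 0.7985, 0.0175] o=[0.5468, 0.4930, 0.4099] → [-0.5592, 0.4210, 0.0175, 0.6017, 0.7985, 0.0175]
J4: z=[0.6017, 0.7985, 0.0175] o=[0.4142, 0.5944, 0.3425] → [-0.5036, 0.3828, -0.1494, 0.6017, 0.7985, 0.0175]
J5: z=[0.6441, -0.4722, -0.6017] o=[0.1215, 0.8259, -0.1526] → [-0.0014, -0.2597, 0.2023, 0.6441, -0.4722, -0.6017]
J6: z=[0.6441, -0.4722, -0.6017] o=[0.4019, 0.7104, 0.1053] → [0.1899, 0.0752, 0.1442, 0.6441, -0.4722, -0.6017]
V = J·q̇ = [1.0484, -0.4064, 0.0713, -0.9586, -1.1184, 0.5167]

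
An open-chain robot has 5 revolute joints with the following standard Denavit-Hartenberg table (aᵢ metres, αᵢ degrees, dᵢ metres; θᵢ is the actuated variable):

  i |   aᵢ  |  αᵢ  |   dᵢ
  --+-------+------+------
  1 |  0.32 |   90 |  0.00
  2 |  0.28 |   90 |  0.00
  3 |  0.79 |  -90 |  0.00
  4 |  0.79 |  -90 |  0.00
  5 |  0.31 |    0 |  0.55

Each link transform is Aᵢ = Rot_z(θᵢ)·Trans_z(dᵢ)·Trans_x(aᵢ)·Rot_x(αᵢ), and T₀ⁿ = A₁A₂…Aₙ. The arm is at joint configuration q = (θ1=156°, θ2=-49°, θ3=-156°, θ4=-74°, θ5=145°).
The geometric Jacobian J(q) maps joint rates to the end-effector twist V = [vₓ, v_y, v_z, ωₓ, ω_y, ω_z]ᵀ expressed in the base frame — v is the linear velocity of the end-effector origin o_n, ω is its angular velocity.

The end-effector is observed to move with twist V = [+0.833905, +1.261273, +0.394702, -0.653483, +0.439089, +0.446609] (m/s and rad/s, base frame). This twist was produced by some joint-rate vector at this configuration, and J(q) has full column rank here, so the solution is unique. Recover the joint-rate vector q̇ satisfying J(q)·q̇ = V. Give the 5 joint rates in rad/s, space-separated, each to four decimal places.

o_n = [0.4603, -0.6801, 0.6157]
J₁: ẑ×o_n = [0.6801, 0.4603, -0.0000], ω = ẑ
J2: z=[0.4067, 0.9135, 0.0000] o=[-0.2923, 0.1302, 0.0000] → [0.5625, -0.2504, -1.0171, 0.4067, 0.9135, 0.0000]
J3: z=[0.6895, -0.3070, -0.6561] o=[-0.4601, 0.2049, -0.2113] → [-0.8344, -1.1741, -0.3276, 0.6895, -0.3070, -0.6561]
J4: z=[-0.6153, -0.7260, -0.3070] o=[-0.1583, -0.2813, 0.3334] → [-0.3274, -0.0161, 0.6945, -0.6153, -0.7260, -0.3070]
J5: z=[0.1772, -0.5069, 0.8436] o=[0.4485, -0.6484, -0.0147] → [-0.2928, -0.1017, 0.0004, 0.1772, -0.5069, 0.8436]
q̇ = J⁺·V = [-0.0470, -0.3030, -0.9960, -0.3450, -0.3150]

-0.0470 -0.3030 -0.9960 -0.3450 -0.3150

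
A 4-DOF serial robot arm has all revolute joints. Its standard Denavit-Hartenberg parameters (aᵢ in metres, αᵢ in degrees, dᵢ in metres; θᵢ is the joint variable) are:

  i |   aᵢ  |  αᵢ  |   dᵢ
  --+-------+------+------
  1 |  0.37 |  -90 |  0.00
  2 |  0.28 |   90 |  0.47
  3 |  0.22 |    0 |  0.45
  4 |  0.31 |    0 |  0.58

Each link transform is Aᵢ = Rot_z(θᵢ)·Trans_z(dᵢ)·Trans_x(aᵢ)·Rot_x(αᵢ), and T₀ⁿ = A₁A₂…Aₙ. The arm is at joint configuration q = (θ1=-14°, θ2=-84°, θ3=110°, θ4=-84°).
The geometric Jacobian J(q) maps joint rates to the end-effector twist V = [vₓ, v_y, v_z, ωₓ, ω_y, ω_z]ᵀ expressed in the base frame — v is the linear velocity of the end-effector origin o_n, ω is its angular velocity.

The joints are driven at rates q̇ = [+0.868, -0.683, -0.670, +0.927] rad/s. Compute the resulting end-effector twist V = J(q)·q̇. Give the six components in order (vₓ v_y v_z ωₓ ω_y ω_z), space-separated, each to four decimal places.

-1.1611 -0.1249 -0.5621 -0.4132 -0.6009 0.8949

o_n = [-0.3893, 0.9346, 0.5884]
J₁: ẑ×o_n = [-0.9346, -0.3893, 0.0000], ω = ẑ
J2: z=[0.2419, 0.9703, 0.0000] o=[0.3590, -0.0895, 0.0000] → [0.5709, -0.1423, 0.9738, 0.2419, 0.9703, 0.0000]
J3: z=[-0.9650, 0.2406, 0.1045] o=[0.5011, 0.3594, 0.2785] → [0.0145, 0.2060, -0.3408, -0.9650, 0.2406, 0.1045]
J4: z=[-0.9650, 0.2406, 0.1045] o=[0.1093, 0.6702, 0.2507] → [0.0536, 0.2738, -0.1352, -0.9650, 0.2406, 0.1045]
V = J·q̇ = [-1.1611, -0.1249, -0.5621, -0.4132, -0.6009, 0.8949]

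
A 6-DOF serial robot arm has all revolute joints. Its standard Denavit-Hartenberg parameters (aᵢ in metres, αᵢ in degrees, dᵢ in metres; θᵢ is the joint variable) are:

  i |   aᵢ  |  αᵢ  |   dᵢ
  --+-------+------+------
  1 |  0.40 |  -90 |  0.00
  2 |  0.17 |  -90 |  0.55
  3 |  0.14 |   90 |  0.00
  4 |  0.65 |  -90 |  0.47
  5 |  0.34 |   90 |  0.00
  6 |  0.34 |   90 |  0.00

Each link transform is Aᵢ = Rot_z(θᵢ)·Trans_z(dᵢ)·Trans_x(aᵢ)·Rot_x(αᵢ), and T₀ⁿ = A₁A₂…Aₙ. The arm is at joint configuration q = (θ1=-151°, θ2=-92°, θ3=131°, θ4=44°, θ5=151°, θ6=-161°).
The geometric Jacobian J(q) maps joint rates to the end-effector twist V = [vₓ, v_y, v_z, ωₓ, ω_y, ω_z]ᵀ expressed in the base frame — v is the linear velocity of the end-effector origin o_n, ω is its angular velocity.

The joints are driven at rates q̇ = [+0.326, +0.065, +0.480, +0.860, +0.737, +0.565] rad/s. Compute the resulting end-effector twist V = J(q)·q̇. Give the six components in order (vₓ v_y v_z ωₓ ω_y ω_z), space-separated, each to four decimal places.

-0.1053 -0.6027 -0.2663 -1.0042 -0.6283 0.8503

o_n = [-0.7889, -0.1398, 0.0891]
J₁: ẑ×o_n = [0.1398, -0.7889, 0.0000], ω = ẑ
J2: z=[0.4848, -0.8746, 0.0000] o=[-0.3498, -0.1939, 0.0000] → [-0.0779, -0.0432, -0.3578, 0.4848, -0.8746, 0.0000]
J3: z=[-0.8741, -0.4845, 0.0349] o=[-0.0780, -0.6721, 0.1699] → [0.0206, -0.0955, -0.8097, -0.8741, -0.4845, 0.0349]
J4: z=[-0.2950, 0.5866, 0.7542] o=[-0.1320, -0.5812, 0.0781] → [-0.3265, -0.4922, 0.2551, -0.2950, 0.5866, 0.7542]
J5: z=[-0.3607, -0.7994, 0.4806] o=[-0.8458, -0.2209, 0.1418] → [0.0032, 0.0083, 0.0162, -0.3607, -0.7994, 0.4806]
J6: z=[-0.1709, -0.4499, -0.8766] o=[-0.5341, -0.3563, 0.1505] → [0.2174, 0.2129, -0.1517, -0.1709, -0.4499, -0.8766]
V = J·q̇ = [-0.1053, -0.6027, -0.2663, -1.0042, -0.6283, 0.8503]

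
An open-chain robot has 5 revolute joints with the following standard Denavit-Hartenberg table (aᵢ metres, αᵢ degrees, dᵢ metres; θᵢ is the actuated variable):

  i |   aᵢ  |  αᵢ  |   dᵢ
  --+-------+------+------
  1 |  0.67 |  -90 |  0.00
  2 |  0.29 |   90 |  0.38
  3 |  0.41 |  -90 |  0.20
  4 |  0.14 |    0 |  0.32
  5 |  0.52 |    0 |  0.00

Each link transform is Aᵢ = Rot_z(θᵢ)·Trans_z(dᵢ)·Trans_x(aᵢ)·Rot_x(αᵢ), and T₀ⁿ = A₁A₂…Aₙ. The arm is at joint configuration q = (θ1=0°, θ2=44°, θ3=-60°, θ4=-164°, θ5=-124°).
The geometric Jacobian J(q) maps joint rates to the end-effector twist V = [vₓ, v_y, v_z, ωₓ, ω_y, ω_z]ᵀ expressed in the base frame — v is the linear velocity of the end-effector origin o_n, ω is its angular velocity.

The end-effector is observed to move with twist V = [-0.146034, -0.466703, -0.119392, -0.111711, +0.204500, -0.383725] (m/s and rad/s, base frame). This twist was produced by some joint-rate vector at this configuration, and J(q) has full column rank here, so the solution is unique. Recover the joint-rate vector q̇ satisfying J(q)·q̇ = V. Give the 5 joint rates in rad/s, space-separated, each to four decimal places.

-0.3790 0.2490 -0.0810 -0.3630 0.2740

o_n = [1.0570, 0.1623, -0.7296]
J₁: ẑ×o_n = [-0.1623, 1.0570, 0.0000], ω = ẑ
J2: z=[0.0000, 1.0000, 0.0000] o=[0.6700, 0.0000, 0.0000] → [-0.7296, 0.0000, -0.3870, 0.0000, 1.0000, 0.0000]
J3: z=[0.6947, 0.0000, 0.7193] o=[0.8786, 0.3800, -0.2015] → [0.1566, 0.4952, -0.1512, 0.6947, 0.0000, 0.7193]
J4: z=[0.6230, 0.5000, -0.6016] o=[1.1650, 0.0249, -0.2000] → [-0.1821, 0.3949, 0.1396, 0.6230, 0.5000, -0.6016]
J5: z=[0.6230, 0.5000, -0.6016] o=[1.3428, 0.3015, -0.3180] → [-0.2895, 0.4283, 0.0562, 0.6230, 0.5000, -0.6016]
q̇ = J⁺·V = [-0.3790, 0.2490, -0.0810, -0.3630, 0.2740]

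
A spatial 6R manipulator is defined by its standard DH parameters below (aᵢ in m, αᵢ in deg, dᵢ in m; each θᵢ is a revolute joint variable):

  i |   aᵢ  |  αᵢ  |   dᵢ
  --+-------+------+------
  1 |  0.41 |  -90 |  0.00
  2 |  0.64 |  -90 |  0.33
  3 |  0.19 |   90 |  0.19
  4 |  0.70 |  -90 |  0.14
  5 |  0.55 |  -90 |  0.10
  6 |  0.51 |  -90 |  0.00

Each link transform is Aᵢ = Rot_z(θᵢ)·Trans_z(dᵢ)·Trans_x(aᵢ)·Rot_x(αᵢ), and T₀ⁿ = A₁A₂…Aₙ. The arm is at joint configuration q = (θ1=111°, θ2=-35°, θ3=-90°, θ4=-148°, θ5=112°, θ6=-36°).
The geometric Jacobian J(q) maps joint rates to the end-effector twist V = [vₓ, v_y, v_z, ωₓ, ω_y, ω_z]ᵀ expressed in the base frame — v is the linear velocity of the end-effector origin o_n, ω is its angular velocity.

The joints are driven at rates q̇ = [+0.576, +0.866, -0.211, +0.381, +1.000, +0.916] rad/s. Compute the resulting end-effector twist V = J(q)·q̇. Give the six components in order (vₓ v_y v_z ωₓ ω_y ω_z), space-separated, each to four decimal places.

o_n = [-0.9026, 1.1124, 1.0681]
J₁: ẑ×o_n = [-1.1124, -0.9026, 0.0000], ω = ẑ
J2: z=[-0.9336, -0.3584, 0.0000] o=[-0.1469, 0.3828, 0.0000] → [-0.3828, 0.9972, -0.9520, -0.9336, -0.3584, 0.0000]
J3: z=[-0.2056, 0.5355, -0.8192] o=[-0.6429, 0.7539, 0.3671] → [0.6691, 0.3569, 0.0654, -0.2056, 0.5355, -0.8192]
J4: z=[0.2936, -0.7647, -0.5736] o=[-0.8593, 0.7876, 0.2115] → [-0.4688, -0.2266, 0.0622, 0.2936, -0.7647, -0.5736]
J5: z=[-0.3204, -0.6440, 0.6947] o=[-0.1878, 0.6946, 0.4350] → [-0.6980, -0.2937, -0.5943, -0.3204, -0.6440, 0.6947]
J6: z=[-0.7251, -0.3052, -0.6173] o=[-0.5551, 1.0161, 0.7075] → [-0.0505, 0.4760, -0.1759, -0.7251, -0.3052, -0.6173]
V = J·q̇ = [-2.0363, 0.3243, -1.5700, -1.6379, -1.6382, 0.6595]

-2.0363 0.3243 -1.5700 -1.6379 -1.6382 0.6595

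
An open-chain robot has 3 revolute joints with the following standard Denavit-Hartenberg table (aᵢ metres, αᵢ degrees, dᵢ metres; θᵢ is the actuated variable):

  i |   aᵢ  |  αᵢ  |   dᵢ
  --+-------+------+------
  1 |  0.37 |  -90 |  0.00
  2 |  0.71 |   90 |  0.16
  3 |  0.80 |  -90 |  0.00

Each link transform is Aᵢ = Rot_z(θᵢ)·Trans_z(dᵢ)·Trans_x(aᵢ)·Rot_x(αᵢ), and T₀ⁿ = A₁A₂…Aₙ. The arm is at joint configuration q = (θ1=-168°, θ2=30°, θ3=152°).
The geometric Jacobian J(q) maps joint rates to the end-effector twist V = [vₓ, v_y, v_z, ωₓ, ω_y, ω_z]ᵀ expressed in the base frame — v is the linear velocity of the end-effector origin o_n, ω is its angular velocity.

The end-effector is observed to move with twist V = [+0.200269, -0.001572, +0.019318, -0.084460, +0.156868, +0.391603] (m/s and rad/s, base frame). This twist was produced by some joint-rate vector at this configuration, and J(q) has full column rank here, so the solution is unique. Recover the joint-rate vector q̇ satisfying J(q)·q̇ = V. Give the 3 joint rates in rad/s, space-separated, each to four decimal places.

0.3050 -0.1710 0.1000

o_n = [-0.2536, -0.6015, -0.0018]
J₁: ẑ×o_n = [0.6015, -0.2536, 0.0000], ω = ẑ
J2: z=[0.2079, -0.9781, 0.0000] o=[-0.3619, -0.0769, 0.0000] → [0.0018, 0.0004, -0.0032, 0.2079, -0.9781, 0.0000]
J3: z=[-0.4891, -0.1040, 0.8660] o=[-0.9301, -0.3613, -0.3550] → [0.1713, 0.7585, 0.1878, -0.4891, -0.1040, 0.8660]
q̇ = J⁺·V = [0.3050, -0.1710, 0.1000]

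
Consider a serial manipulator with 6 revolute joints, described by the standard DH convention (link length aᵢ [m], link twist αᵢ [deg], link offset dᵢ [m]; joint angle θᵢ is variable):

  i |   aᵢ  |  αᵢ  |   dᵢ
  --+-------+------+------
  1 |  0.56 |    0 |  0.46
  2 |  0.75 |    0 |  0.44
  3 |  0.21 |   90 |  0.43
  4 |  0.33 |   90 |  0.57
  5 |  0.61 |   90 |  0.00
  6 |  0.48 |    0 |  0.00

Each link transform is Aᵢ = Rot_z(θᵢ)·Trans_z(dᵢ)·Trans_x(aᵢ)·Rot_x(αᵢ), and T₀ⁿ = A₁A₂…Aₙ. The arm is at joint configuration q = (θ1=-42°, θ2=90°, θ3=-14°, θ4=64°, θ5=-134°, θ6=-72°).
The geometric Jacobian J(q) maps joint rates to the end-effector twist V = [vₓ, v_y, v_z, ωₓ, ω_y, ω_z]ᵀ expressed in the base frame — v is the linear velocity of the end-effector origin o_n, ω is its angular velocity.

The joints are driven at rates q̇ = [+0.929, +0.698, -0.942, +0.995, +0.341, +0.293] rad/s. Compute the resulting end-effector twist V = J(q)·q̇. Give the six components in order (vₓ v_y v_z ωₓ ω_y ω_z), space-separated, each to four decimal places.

o_n = [0.6941, 0.0021, 1.3533]
J₁: ẑ×o_n = [-0.0021, 0.6941, 0.0000], ω = ẑ
J2: z=[0.0000, 0.0000, 1.0000] o=[0.4162, -0.3747, 0.4600] → [-0.3768, 0.2780, 0.0000, 0.0000, 0.0000, 1.0000]
J3: z=[0.0000, 0.0000, 1.0000] o=[0.9180, 0.1826, 0.9000] → [0.1806, -0.2239, 0.0000, 0.0000, 0.0000, 1.0000]
J4: z=[0.5592, -0.8290, 0.0000] o=[1.0921, 0.3001, 1.3300] → [-0.0193, -0.0130, -0.4966, 0.5592, -0.8290, 0.0000]
J5: z=[0.7451, 0.5026, -0.4384] o=[1.5308, -0.0916, 1.6266] → [-0.0963, 0.5704, 0.4903, 0.7451, 0.5026, -0.4384]
J6: z=[0.1270, -0.7522, -0.6465] o=[1.1314, 0.1683, 1.2457] → [-0.1884, 0.2691, -0.3500, 0.1270, -0.7522, -0.6465]
V = J·q̇ = [-0.5422, 1.3102, -0.4295, 0.8477, -0.8739, 0.3461]

-0.5422 1.3102 -0.4295 0.8477 -0.8739 0.3461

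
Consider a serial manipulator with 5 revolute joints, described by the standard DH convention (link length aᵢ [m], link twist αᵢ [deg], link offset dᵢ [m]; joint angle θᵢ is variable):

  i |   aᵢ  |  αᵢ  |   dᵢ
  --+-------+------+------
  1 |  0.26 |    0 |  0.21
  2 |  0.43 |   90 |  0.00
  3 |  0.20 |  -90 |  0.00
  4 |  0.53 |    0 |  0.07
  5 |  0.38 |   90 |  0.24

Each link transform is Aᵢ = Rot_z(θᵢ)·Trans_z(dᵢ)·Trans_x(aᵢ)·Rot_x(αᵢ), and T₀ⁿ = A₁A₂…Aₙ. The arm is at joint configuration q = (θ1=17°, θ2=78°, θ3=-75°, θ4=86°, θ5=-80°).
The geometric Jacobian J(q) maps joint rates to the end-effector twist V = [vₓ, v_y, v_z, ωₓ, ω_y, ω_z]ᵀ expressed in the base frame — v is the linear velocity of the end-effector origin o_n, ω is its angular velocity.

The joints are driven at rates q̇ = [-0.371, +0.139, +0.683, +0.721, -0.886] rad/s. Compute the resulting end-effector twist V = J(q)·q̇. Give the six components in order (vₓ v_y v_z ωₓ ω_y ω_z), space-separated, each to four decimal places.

o_n = [-0.3951, 0.9117, -0.3037]
J₁: ẑ×o_n = [-0.9117, -0.3951, 0.0000], ω = ẑ
J2: z=[0.0000, 0.0000, 1.0000] o=[0.2486, 0.0760, 0.2100] → [-0.8357, -0.6437, 0.0000, 0.0000, 0.0000, 1.0000]
J3: z=[0.9962, 0.0872, 0.0000] o=[0.2112, 0.5044, 0.2100] → [-0.0448, 0.5117, 0.4586, 0.9962, 0.0872, 0.0000]
J4: z=[-0.0842, 0.9623, 0.2588] o=[0.2067, 0.5559, 0.0168] → [-0.4005, -0.1827, 0.5491, -0.0842, 0.9623, 0.2588]
J5: z=[-0.0842, 0.9623, 0.2588] o=[-0.3268, 0.5868, -0.0008] → [-0.3756, -0.0432, 0.0384, -0.0842, 0.9623, 0.2588]
V = J·q̇ = [0.2355, 0.3131, 0.6751, 0.6943, -0.0992, -0.2747]

0.2355 0.3131 0.6751 0.6943 -0.0992 -0.2747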